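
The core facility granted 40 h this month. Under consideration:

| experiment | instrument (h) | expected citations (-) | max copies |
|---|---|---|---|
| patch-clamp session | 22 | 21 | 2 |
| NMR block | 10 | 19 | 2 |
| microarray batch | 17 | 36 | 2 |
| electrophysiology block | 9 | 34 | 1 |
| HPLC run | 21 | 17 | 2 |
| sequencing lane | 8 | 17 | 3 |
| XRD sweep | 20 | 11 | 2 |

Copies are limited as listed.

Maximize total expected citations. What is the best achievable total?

89

Density check — electrophysiology block 3.78, sequencing lane 2.12, microarray batch 2.12 are the best per h.
Greedy by ratio would take electrophysiology block + 3×sequencing lane: 33 h used, total 85.
Dropping 2×sequencing lane frees 16 h; slotting in 2×NMR block (20 h) lifts the total to 89 at 37 h.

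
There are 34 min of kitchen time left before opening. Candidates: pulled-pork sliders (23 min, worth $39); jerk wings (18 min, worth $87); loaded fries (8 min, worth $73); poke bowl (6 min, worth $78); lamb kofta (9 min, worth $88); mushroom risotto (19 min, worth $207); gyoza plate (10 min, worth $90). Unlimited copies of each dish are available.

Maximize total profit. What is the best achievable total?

Taking the top-ratio dishes first gives 5×poke bowl for 390 (30 min).
Dropping poke bowl frees 6 min; slotting in gyoza plate (10 min) lifts the total to 402 at 34 min.
Every other selection either busts 34 min or fails to beat 402.

402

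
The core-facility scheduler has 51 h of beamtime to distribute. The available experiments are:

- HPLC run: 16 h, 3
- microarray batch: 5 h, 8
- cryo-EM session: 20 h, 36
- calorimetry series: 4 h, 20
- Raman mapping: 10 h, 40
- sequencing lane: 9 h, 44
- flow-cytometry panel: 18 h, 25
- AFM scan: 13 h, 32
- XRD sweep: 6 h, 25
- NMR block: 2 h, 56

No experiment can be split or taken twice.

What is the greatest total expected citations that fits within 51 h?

By expected citations per h: NMR block 28.00, calorimetry series 5.00, sequencing lane 4.89, XRD sweep 4.17 lead.
Microarray batch + calorimetry series + Raman mapping + sequencing lane + AFM scan + XRD sweep + NMR block uses 49 of the 51 h and totals 225.
The closest alternative, cryo-EM session + calorimetry series + Raman mapping + sequencing lane + XRD sweep + NMR block, reaches only 221.

225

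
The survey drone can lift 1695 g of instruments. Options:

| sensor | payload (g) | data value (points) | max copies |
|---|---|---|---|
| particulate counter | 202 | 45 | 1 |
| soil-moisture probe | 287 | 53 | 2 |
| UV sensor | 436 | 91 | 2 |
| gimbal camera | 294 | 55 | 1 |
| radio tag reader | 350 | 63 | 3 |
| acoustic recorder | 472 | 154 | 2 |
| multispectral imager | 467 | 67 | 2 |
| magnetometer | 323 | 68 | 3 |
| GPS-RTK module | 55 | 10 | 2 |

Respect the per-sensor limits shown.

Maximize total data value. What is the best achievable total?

464

The ratio heuristic lands on particulate counter + 2×acoustic recorder + magnetometer + 2×GPS-RTK module (441) but leaves 116 g idle.
Dropping magnetometer frees 323 g; slotting in UV sensor (436 g) lifts the total to 464 at 1692 g.
Every other selection either busts 1695 g or exceeds an availability limit or fails to beat 464.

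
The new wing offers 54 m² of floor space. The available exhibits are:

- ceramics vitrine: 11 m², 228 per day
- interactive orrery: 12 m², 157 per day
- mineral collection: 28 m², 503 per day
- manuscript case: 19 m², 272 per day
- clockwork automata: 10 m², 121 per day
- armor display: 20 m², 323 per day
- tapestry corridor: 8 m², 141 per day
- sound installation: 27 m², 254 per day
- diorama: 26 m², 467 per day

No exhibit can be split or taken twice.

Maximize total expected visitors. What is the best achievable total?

970

The ratio heuristic lands on ceramics vitrine + mineral collection + tapestry corridor (872) but leaves 7 m² idle.
The 19 m² tied up in ceramics vitrine and tapestry corridor is better spent on diorama — total rises to 970 (54 m²).
That's the maximum — no swap from here does better than 970.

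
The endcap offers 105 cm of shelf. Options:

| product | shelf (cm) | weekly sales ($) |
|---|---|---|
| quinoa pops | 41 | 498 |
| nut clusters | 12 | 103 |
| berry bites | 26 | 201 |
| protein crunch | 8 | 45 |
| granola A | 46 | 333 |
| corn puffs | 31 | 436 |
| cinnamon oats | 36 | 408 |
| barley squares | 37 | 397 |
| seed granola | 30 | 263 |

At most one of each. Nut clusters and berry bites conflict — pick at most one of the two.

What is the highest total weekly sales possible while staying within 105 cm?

The ratio heuristic lands on quinoa pops + corn puffs + seed granola (1197) but leaves 3 cm idle.
Dropping quinoa pops and seed granola frees 71 cm; slotting in cinnamon oats + barley squares (73 cm) lifts the total to 1241 at 104 cm.
Next best is quinoa pops + corn puffs + seed granola at 1197 (102 cm) — short by 44.

1241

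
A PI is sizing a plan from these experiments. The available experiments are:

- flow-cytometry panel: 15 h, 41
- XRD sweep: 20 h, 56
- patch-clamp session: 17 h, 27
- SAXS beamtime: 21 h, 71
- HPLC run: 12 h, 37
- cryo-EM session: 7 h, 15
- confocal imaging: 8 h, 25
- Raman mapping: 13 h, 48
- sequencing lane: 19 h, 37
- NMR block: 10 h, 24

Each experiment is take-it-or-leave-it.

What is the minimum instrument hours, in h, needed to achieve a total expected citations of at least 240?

77

Need the lightest bundle worth ≥ 240.
flow-cytometry panel + XRD sweep + SAXS beamtime + confocal imaging + Raman mapping: 241 expected citations at 77 h.
No combination under 77 h hits 240.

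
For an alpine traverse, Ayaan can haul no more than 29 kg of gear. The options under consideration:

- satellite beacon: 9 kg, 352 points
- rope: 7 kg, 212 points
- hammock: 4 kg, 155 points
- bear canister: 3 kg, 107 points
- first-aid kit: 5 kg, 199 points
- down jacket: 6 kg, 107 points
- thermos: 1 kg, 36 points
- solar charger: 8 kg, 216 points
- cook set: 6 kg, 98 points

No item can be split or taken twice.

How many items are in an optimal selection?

6

Best achievable utility is 1061.
One optimal bundle: satellite beacon + rope + hammock + bear canister + first-aid kit + thermos (29 kg).
Every optimal selection uses 6 items.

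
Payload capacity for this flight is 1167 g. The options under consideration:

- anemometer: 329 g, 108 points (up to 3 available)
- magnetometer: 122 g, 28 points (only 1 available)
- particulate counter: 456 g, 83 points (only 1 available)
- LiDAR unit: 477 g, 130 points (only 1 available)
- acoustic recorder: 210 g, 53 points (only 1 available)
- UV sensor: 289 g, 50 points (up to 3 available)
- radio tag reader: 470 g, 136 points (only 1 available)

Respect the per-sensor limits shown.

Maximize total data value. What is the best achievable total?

By data value per g: anemometer 0.33, radio tag reader 0.29, LiDAR unit 0.27, acoustic recorder 0.25 lead.
2×anemometer + radio tag reader uses 1128 of the 1167 g and totals 352.
No other feasible combination exceeds 352.

352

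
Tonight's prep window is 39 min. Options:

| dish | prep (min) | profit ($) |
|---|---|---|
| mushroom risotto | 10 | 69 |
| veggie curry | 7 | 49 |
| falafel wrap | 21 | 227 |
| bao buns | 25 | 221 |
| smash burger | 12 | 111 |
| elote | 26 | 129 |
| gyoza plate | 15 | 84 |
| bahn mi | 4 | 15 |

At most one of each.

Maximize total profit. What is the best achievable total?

Taking falafel wrap + smash burger + bahn mi: 37 min used, 353 in profit.
The closest alternative, mushroom risotto + veggie curry + falafel wrap, reaches only 345.

353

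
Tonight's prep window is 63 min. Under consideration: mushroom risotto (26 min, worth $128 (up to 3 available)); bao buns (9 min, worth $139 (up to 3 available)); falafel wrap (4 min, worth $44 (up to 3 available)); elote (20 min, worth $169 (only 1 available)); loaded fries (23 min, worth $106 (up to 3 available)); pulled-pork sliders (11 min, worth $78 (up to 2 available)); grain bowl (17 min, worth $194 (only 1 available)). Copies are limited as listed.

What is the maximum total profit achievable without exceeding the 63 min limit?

Filling by ratio: 3×bao buns + 3×falafel wrap + grain bowl for 743, with 7 min left unused.
Replace falafel wrap with pulled-pork sliders: the trade gains 34 net, giving 777 at 63 min.
Nothing else within 63 min beats 777.

777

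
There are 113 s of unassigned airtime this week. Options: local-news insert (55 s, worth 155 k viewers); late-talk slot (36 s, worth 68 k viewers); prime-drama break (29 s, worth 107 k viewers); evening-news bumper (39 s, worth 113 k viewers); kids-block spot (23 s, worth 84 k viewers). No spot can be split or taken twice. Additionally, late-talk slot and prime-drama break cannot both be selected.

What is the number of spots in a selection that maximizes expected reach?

3

The maximum expected reach within 113 s is 346.
One optimal bundle: local-news insert + prime-drama break + kids-block spot (107 s).
All optima have 3 spots.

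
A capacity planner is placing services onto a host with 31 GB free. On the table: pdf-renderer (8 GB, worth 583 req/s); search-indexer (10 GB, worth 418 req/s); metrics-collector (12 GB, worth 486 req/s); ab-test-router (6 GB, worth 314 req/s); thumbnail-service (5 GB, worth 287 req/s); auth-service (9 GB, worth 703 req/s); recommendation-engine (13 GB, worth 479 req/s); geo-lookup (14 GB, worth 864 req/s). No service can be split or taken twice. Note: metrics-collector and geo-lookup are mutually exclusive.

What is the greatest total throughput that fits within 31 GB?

Best packing: pdf-renderer + auth-service + geo-lookup — 31 GB, 2150 total.

2150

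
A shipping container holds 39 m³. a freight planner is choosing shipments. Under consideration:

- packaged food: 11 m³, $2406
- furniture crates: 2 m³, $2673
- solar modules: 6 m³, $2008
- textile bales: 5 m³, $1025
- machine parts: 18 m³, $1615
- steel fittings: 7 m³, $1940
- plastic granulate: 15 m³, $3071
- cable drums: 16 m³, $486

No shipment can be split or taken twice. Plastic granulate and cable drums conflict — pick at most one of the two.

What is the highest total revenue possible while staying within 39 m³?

11183

A density-first pass picks packaged food + furniture crates + solar modules + textile bales + steel fittings — 10052 at 31 m³.
The 7 m³ tied up in steel fittings is better spent on plastic granulate — total rises to 11183 (39 m³).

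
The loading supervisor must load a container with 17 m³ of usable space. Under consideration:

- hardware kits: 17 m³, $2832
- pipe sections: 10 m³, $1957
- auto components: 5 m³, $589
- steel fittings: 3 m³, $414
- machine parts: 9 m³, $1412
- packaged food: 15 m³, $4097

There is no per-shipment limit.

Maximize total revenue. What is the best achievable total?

4097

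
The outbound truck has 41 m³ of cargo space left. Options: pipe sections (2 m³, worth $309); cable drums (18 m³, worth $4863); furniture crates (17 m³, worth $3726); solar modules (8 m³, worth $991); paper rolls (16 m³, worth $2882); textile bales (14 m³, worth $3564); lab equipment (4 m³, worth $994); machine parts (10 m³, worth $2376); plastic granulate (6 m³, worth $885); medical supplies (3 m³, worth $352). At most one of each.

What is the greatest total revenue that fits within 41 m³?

10082

Density check — cable drums 270.17, textile bales 254.57, lab equipment 248.50 are the best per m³.
Taking pipe sections + cable drums + textile bales + lab equipment + medical supplies: 41 m³ used, 10082 in revenue.
Every other selection either busts 41 m³ or fails to beat 10082.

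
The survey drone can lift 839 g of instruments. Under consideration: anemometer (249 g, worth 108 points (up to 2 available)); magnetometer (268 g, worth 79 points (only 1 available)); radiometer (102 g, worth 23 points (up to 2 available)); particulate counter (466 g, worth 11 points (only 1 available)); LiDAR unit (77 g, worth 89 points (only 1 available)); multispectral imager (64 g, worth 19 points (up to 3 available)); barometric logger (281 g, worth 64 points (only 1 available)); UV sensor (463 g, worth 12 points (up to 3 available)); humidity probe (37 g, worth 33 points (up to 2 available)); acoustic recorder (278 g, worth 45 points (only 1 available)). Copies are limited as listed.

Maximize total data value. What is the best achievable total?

413

Greedy by ratio would take 2×anemometer + LiDAR unit + 2×multispectral imager + 2×humidity probe: 777 g used, total 409.
The 64 g tied up in multispectral imager is better spent on radiometer — total rises to 413 (815 g).
The spare 24 g is too small for any remaining sensor, and no exchange beats 413.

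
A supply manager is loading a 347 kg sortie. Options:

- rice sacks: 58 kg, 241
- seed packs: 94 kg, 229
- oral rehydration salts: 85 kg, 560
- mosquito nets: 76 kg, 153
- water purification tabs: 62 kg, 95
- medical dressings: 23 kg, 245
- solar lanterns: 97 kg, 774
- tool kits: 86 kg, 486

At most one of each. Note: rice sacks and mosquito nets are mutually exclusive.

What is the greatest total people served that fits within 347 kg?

2065

Ranking by ratio (people served/kg): medical dressings 10.65, solar lanterns 7.98, oral rehydration salts 6.59, tool kits 5.65.
Best packing: oral rehydration salts + medical dressings + solar lanterns + tool kits — 291 kg, 2065 total.
Every other selection either busts 347 kg or breaks a pairing rule or fails to beat 2065.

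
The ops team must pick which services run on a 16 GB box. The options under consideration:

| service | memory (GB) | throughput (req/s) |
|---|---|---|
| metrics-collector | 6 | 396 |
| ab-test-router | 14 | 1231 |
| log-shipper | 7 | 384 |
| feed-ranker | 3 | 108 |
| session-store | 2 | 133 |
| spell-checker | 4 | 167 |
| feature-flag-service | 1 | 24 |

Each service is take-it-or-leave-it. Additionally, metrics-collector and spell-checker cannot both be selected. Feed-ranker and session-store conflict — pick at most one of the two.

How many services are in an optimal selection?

Optimal total is 1364.
One optimal bundle: ab-test-router + session-store (16 GB).
Any selection reaching 1364 contains exactly 2 services.

2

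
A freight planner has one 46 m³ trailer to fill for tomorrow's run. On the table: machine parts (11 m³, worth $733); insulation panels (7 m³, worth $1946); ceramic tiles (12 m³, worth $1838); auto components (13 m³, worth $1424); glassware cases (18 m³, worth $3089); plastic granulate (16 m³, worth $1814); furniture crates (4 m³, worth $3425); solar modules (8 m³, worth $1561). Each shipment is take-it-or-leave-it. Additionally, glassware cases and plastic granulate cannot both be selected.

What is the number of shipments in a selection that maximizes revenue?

4

Optimal total is 10298.
insulation panels + ceramic tiles + glassware cases + furniture crates hits 10298 at 41 m³.
Any selection reaching 10298 contains exactly 4 shipments.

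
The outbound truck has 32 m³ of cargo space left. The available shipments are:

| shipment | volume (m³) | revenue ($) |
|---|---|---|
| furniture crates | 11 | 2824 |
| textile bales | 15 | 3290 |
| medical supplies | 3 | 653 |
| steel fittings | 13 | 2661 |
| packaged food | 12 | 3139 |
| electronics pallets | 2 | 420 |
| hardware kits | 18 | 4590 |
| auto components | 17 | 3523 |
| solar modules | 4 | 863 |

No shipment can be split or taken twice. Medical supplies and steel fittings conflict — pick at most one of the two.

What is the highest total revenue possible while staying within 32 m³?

Taking the top-ratio shipments first gives furniture crates + medical supplies + packaged food + electronics pallets + solar modules for 7899 (32 m³).
The 18 m³ tied up in furniture crates and medical supplies and solar modules is better spent on hardware kits — total rises to 8149 (32 m³).
That's the maximum — no feasible swap from here does better than 8149.

8149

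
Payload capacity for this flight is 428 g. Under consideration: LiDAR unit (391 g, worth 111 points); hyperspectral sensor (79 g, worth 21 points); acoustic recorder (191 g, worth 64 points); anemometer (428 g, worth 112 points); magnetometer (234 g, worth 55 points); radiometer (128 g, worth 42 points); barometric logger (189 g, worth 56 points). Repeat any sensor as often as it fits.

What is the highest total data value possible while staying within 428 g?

Density check — acoustic recorder 0.34, radiometer 0.33, barometric logger 0.30 are the best per g.
2×acoustic recorder uses 382 of the 428 g and totals 128.

128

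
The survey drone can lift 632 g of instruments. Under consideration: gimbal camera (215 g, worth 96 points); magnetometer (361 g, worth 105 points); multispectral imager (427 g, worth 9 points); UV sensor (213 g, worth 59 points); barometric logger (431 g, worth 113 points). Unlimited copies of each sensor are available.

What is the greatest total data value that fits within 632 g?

201

A density-first pass picks 2×gimbal camera — 192 at 430 g.
Replace gimbal camera with magnetometer: the trade gains 9 net, giving 201 at 576 g.
No other feasible combination exceeds 201.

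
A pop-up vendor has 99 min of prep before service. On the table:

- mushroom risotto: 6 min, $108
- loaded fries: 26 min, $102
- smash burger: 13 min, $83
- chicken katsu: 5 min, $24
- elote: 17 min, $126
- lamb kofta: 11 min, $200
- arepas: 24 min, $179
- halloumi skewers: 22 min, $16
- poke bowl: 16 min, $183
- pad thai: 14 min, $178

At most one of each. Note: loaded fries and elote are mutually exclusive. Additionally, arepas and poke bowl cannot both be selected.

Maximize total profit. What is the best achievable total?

902

Density check — lamb kofta 18.18, mushroom risotto 18.00, pad thai 12.71 are the best per min.
Mushroom risotto + smash burger + chicken katsu + elote + lamb kofta + poke bowl + pad thai uses 82 of the 99 min and totals 902.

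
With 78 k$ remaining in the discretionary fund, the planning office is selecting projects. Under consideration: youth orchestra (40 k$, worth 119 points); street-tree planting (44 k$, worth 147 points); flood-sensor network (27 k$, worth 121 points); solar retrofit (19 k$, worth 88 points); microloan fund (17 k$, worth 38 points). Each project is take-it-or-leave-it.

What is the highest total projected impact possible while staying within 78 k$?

268

Greedy by ratio would take flood-sensor network + solar retrofit + microloan fund: 63 k$ used, total 247.
Dropping solar retrofit and microloan fund frees 36 k$; slotting in street-tree planting (44 k$) lifts the total to 268 at 71 k$.
Runner-up flood-sensor network + solar retrofit + microloan fund tops out at 247.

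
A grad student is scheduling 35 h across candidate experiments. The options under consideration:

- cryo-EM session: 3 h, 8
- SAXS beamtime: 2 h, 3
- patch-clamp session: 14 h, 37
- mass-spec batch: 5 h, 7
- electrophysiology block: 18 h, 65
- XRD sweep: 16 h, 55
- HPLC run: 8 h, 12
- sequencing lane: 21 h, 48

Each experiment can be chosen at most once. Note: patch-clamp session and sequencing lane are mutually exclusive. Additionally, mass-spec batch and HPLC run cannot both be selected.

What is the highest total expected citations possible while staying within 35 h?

120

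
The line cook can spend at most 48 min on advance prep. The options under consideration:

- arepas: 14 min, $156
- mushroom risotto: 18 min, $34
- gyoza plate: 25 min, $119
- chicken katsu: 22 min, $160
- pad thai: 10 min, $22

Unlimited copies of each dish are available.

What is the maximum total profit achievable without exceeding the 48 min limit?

Density check — arepas 11.14, chicken katsu 7.27, gyoza plate 4.76, pad thai 2.20 are the best per min.
Best packing: 3×arepas — 42 min, 468 total.

468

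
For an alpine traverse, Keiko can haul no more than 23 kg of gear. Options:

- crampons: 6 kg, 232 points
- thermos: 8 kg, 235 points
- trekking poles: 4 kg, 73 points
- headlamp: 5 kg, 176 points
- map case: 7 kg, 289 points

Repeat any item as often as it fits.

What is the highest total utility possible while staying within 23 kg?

873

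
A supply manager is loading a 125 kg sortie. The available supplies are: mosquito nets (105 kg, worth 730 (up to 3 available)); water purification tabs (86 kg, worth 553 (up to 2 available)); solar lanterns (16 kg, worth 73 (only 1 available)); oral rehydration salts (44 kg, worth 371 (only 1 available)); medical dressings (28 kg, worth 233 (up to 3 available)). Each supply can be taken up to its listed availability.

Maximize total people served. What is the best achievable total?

910

Density check — oral rehydration salts 8.43, medical dressings 8.32, mosquito nets 6.95, water purification tabs 6.43 are the best per kg.
Best packing: solar lanterns + oral rehydration salts + 2×medical dressings — 116 kg, 910 total.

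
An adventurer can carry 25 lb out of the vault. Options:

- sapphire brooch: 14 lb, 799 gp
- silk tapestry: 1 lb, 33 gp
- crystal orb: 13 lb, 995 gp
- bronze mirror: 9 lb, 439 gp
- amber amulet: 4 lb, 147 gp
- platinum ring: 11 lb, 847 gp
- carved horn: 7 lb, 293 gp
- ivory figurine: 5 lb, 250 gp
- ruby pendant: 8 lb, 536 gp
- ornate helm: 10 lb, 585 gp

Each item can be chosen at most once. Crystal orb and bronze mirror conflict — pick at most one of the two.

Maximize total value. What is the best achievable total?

Taking silk tapestry + crystal orb + platinum ring: 25 lb used, 1875 in value.
Next best is crystal orb + platinum ring at 1842 (24 lb) — short by 33.

1875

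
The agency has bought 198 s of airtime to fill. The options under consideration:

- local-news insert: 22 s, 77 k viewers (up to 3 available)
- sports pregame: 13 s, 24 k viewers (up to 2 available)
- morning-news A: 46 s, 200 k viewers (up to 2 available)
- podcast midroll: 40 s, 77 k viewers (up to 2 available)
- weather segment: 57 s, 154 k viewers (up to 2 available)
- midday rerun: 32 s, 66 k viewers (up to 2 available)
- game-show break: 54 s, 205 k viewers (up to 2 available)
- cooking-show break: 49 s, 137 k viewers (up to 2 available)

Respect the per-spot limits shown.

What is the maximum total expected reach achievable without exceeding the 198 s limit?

A density-first pass picks 2×local-news insert + 2×morning-news A + game-show break — 759 at 190 s.
The 46 s tied up in morning-news A is better spent on game-show break — total rises to 764 (198 s).
That's the maximum — no swap from here does better than 764.

764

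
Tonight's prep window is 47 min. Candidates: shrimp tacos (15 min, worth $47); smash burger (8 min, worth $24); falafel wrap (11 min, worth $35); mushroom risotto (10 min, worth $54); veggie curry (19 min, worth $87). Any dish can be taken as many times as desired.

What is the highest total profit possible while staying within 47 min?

219

Filling by ratio: 4×mushroom risotto for 216, with 7 min left unused.
The 20 min tied up in 2×mushroom risotto is better spent on smash burger + veggie curry — total rises to 219 (47 min).
Every other selection either busts 47 min or fails to beat 219.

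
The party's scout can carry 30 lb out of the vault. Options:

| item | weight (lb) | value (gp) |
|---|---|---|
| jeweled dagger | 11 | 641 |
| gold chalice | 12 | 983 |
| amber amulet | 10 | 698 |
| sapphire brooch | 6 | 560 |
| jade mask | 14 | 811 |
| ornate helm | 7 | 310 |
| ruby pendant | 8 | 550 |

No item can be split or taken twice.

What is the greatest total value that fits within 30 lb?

The ratio ordering already packs tightly: gold chalice + amber amulet + sapphire brooch, 28 lb, 2241.

2241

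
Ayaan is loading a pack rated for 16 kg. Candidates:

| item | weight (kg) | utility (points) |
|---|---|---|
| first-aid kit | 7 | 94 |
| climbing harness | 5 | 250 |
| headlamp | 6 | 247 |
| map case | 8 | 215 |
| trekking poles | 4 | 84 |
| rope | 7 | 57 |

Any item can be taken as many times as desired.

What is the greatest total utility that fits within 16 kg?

Best packing: 3×climbing harness — 15 kg, 750 total.

750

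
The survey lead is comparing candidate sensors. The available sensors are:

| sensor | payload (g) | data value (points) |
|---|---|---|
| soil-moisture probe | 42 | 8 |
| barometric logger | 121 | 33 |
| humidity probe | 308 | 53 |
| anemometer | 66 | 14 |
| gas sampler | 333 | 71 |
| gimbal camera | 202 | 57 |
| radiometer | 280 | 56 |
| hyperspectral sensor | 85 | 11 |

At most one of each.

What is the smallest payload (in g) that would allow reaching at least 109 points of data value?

Minimise g subject to total data value ≥ 109.
Taking soil-moisture probe + barometric logger + anemometer + gimbal camera gives 112 (≥ 109) for 431 g.
No combination under 431 g hits 109.

431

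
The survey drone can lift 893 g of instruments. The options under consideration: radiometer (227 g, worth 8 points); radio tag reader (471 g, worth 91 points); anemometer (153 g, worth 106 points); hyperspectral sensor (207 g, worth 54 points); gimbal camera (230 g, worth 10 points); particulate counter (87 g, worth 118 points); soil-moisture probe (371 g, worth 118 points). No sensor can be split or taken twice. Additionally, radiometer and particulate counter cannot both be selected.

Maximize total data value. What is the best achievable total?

Best packing: anemometer + hyperspectral sensor + particulate counter + soil-moisture probe — 818 g, 396 total.
No other feasible combination exceeds 396.

396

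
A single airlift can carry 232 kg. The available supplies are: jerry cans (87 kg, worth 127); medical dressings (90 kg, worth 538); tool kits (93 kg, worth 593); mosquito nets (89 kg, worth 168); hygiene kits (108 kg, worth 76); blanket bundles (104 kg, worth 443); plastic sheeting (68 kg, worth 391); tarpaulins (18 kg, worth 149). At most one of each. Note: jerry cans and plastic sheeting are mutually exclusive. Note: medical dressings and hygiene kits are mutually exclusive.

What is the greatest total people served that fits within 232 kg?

Ranking by ratio (people served/kg): tarpaulins 8.28, tool kits 6.38, medical dressings 5.98, plastic sheeting 5.75.
Taking medical dressings + tool kits + tarpaulins: 201 kg used, 1280 in people served.
An exhaustive check of the 256 subsets confirms 1280.

1280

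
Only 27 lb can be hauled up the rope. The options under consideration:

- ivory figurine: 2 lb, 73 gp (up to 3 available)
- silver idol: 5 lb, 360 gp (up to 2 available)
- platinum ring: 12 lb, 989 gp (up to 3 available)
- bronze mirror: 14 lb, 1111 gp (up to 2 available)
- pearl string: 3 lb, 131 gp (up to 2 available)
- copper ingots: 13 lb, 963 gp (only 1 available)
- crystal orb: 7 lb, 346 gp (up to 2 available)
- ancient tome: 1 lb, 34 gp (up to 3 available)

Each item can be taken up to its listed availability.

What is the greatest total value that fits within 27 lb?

2134

Density check — platinum ring 82.42, bronze mirror 79.36, copper ingots 74.08 are the best per lb.
A density-first pass picks 2×platinum ring + pearl string — 2109 at 27 lb.
Dropping platinum ring and pearl string frees 15 lb; slotting in bronze mirror + ancient tome (15 lb) lifts the total to 2134 at 27 lb.
Every other selection either busts 27 lb or exceeds an availability limit or fails to beat 2134.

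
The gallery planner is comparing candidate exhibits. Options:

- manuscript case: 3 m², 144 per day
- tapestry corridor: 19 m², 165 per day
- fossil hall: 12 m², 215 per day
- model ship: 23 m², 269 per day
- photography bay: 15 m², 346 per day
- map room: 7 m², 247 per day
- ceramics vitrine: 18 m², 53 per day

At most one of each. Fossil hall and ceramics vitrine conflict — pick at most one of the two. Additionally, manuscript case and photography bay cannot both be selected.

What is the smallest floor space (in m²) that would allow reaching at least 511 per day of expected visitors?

22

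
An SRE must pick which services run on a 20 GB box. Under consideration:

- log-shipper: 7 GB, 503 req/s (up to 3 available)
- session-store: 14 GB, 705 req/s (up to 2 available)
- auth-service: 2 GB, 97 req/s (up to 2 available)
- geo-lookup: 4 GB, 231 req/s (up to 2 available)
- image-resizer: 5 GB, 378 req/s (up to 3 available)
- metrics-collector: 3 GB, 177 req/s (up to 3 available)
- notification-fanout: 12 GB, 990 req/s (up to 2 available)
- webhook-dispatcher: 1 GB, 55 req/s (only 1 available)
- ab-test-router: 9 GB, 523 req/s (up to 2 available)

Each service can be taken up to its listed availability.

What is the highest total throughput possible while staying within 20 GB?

1548

Density check — notification-fanout 82.50, image-resizer 75.60, log-shipper 71.86, metrics-collector 59.00 are the best per GB.
A density-first pass picks image-resizer + metrics-collector + notification-fanout — 1545 at 20 GB.
The 8 GB tied up in image-resizer and metrics-collector is better spent on log-shipper + webhook-dispatcher — total rises to 1548 (20 GB).
Every other selection either busts 20 GB or exceeds an availability limit or fails to beat 1548.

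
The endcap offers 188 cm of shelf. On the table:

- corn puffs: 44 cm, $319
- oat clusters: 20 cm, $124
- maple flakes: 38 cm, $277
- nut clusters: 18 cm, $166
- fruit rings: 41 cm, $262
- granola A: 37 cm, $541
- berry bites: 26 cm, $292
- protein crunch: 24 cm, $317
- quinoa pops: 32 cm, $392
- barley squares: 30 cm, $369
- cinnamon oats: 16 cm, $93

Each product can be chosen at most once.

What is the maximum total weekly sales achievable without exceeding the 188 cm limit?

Best packing: oat clusters + nut clusters + granola A + berry bites + protein crunch + quinoa pops + barley squares — 187 cm, 2201 total.
Next best is maple flakes + granola A + berry bites + protein crunch + quinoa pops + barley squares at 2188 (187 cm) — short by 13.

2201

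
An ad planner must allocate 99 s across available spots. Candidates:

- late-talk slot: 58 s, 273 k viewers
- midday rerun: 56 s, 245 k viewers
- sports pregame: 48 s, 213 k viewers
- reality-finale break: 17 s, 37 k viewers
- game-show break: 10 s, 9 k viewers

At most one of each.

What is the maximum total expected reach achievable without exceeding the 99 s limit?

319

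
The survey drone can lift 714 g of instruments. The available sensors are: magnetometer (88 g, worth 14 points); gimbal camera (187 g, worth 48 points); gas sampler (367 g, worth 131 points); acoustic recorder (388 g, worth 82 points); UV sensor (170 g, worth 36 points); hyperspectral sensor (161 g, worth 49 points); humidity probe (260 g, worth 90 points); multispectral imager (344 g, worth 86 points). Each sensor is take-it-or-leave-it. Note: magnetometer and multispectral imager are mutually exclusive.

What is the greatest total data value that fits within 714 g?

By data value per g: gas sampler 0.36, humidity probe 0.35, hyperspectral sensor 0.30 lead.
Best packing: gas sampler + humidity probe — 627 g, 221 total.
That's the maximum — no feasible swap from here does better than 221.

221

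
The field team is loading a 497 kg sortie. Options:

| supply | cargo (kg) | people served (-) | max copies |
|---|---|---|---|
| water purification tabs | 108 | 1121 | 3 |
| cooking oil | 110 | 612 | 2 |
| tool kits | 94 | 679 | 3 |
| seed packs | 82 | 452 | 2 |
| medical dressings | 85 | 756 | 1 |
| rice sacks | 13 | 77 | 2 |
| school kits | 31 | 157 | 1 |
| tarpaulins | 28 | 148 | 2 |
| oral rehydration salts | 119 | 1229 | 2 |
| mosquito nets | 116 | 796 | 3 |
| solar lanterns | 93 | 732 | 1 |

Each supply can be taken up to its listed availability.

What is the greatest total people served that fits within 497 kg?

4925

By people served per kg: water purification tabs 10.38, oral rehydration salts 10.33, medical dressings 8.89, solar lanterns 7.87 lead.
Greedy by ratio would take 3×water purification tabs + 2×rice sacks + tarpaulins + oral rehydration salts: 497 kg used, total 4894.
Replace water purification tabs and rice sacks with oral rehydration salts: the trade gains 31 net, giving 4925 at 495 kg.
Every other selection either busts 497 kg or exceeds an availability limit or fails to beat 4925.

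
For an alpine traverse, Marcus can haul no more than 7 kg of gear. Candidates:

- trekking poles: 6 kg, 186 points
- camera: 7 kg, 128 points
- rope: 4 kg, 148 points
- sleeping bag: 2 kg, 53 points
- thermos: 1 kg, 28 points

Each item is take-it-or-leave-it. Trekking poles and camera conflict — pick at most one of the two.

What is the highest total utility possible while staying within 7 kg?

229

The ratio ordering already packs tightly: rope + sleeping bag + thermos, 7 kg, 229.
The closest alternative, trekking poles + thermos, reaches only 214.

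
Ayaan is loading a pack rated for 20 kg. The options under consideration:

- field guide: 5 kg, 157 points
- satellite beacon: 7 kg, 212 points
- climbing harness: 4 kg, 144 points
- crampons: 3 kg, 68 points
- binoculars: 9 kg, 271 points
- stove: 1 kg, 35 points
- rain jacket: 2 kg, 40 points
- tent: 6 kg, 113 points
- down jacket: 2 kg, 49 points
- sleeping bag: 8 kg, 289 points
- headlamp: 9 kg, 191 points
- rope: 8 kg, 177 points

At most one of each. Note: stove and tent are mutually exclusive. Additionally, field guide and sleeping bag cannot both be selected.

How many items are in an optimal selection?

4

Best achievable utility is 680.
One optimal bundle: satellite beacon + climbing harness + stove + sleeping bag (20 kg).
All optima have 4 items.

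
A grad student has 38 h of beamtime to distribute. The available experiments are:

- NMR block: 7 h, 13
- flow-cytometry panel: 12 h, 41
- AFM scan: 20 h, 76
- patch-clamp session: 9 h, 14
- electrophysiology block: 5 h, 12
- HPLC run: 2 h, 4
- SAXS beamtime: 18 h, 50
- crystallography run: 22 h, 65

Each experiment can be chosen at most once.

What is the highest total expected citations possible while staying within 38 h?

The ratio ordering already packs tightly: flow-cytometry panel + AFM scan + electrophysiology block, 37 h, 129.

129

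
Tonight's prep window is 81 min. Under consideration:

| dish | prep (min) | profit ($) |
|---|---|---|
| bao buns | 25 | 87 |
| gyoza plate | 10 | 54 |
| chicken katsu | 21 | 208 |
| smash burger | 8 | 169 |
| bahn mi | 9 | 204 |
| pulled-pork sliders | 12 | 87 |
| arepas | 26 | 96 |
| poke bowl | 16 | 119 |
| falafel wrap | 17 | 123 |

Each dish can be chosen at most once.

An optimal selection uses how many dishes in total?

6

Best achievable profit is 877.
gyoza plate + chicken katsu + smash burger + bahn mi + poke bowl + falafel wrap hits 877 at 81 min.
All optima have 6 dishes.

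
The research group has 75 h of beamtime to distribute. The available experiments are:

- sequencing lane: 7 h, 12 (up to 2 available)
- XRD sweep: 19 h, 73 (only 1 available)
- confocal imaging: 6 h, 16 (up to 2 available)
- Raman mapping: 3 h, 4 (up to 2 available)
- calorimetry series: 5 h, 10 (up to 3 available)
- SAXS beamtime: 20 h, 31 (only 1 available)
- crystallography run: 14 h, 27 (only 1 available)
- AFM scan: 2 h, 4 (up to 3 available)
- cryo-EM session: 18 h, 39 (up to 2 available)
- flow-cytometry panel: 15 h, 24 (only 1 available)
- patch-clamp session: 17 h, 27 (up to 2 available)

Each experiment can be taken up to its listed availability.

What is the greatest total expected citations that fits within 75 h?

197

The ratio ordering already packs tightly: XRD sweep + 2×confocal imaging + calorimetry series + AFM scan + 2×cryo-EM session, 74 h, 197.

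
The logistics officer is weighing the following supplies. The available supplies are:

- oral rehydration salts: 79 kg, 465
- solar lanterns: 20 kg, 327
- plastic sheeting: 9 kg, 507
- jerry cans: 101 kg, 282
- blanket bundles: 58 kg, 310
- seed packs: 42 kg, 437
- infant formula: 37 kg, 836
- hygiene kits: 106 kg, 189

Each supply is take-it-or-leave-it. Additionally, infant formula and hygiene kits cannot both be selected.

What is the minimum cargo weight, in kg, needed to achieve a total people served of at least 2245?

Look for the lowest-cargo combination reaching 2245.
solar lanterns + plastic sheeting + blanket bundles + seed packs + infant formula reaches 2417 using 166 kg.
Below 166 kg the best achievable stays under 2245.

166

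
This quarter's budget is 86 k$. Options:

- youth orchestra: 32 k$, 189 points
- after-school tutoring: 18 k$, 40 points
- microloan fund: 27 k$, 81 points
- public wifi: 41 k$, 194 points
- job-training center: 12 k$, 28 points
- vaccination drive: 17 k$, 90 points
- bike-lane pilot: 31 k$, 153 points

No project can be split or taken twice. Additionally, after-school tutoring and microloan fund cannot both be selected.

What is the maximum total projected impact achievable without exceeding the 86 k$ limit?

432

The ratio ordering already packs tightly: youth orchestra + vaccination drive + bike-lane pilot, 80 k$, 432.
Nothing else feasible within 86 k$ beats 432.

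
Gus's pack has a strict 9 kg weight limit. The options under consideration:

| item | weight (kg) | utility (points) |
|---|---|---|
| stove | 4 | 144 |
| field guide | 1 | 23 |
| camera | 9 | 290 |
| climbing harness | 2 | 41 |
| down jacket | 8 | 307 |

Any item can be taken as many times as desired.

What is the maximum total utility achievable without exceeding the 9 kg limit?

330

Best packing: field guide + down jacket — 9 kg, 330 total.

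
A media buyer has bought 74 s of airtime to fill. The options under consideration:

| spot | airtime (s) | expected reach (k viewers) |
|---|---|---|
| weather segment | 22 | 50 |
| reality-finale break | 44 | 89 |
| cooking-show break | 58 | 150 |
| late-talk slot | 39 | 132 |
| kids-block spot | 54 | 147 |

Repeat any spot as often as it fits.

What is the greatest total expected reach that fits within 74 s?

182

Best packing: weather segment + late-talk slot — 61 s, 182 total.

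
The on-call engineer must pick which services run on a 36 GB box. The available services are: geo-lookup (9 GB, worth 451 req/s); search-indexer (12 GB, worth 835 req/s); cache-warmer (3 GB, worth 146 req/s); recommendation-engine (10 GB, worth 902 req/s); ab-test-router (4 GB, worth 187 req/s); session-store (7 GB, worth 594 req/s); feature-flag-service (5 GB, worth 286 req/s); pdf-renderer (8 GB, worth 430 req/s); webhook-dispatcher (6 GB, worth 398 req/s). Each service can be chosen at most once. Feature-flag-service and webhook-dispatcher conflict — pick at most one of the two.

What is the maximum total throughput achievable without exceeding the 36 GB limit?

2729

Best packing: search-indexer + recommendation-engine + session-store + webhook-dispatcher — 35 GB, 2729 total.
The closest alternative, search-indexer + cache-warmer + recommendation-engine + ab-test-router + session-store, reaches only 2664.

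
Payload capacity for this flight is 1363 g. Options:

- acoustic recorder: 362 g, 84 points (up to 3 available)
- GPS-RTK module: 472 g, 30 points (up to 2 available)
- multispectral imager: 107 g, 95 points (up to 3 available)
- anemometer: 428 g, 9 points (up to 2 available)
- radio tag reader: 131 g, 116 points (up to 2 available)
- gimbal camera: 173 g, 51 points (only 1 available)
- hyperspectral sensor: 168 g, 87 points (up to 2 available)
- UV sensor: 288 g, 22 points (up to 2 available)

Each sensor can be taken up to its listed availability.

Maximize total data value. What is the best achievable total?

By data value per g: multispectral imager 0.89, radio tag reader 0.89, hyperspectral sensor 0.52 lead.
A density-first pass picks 3×multispectral imager + 2×radio tag reader + gimbal camera + 2×hyperspectral sensor — 742 at 1092 g.
The 173 g tied up in gimbal camera is better spent on acoustic recorder — total rises to 775 (1281 g).

775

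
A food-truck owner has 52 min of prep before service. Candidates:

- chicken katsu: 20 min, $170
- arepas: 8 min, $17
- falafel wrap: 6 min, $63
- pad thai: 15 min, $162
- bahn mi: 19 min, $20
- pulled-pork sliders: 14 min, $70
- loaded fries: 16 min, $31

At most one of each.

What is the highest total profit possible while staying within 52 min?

412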